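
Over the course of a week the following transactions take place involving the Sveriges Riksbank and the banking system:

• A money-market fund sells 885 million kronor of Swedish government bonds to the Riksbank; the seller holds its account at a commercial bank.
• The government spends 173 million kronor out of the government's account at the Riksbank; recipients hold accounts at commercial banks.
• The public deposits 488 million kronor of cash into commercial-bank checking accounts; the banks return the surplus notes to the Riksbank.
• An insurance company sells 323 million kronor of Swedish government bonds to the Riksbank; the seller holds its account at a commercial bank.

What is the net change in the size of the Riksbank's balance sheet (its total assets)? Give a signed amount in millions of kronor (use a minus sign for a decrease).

+1208 million

Asset purchase (from non-banks) 885 million kronor: a Riksbank asset is acquired → +885M.
Government spending 173 million kronor: only the composition of liabilities changes → 0.
Currency deposit 488 million kronor: only the composition of liabilities changes → 0.
Asset purchase (from non-banks) 323 million kronor: a Riksbank asset is acquired → +323M.
Net: 885 + 0 + 0 + 323 = +1208 million.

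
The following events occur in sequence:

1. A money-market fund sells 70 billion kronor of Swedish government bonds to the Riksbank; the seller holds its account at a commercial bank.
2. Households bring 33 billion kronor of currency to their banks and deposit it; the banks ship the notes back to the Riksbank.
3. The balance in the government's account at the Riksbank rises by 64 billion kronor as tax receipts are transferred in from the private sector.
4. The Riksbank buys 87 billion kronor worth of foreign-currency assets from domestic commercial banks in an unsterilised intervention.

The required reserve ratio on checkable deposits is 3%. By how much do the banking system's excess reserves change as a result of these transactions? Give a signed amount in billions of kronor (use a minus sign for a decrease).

Asset purchase (from non-banks) 70 billion kronor: reserves +70B, deposits +70B.
Currency deposit 33 billion kronor: reserves +33B, deposits +33B.
Government account inflow 64 billion kronor: reserves −64B, deposits −64B.
FX purchase 87 billion kronor: reserves +87B, deposits 0.
Totals: Δreserves = +126B, Δdeposits = +39B.
Δrequired reserves = 3% × +39B = +1.17B.
Δexcess reserves = Δreserves − Δrequired = +126B − (+1.17B) = +124.83 billion.

+124.83 billion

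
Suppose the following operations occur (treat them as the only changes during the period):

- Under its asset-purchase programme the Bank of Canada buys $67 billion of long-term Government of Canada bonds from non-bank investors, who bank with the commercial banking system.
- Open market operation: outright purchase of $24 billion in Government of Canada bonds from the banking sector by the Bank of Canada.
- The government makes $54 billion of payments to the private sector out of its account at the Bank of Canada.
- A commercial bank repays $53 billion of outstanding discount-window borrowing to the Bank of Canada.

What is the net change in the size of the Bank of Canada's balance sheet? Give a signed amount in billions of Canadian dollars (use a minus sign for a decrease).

Bank of Canada balance sheet:
  Assets:      Securities +$91B, Loans to banks −$53B
  Liabilities: Bank reserves +$92B, Government deposits −$54B
Commercial banking system:
  Assets:      Reserves at CB +$92B, Securities −$24B
  Liabilities: Checkable deposits +$121B, Borrowings from CB −$53B
Change in total Bank of Canada assets = +$38 billion.

+$38 billion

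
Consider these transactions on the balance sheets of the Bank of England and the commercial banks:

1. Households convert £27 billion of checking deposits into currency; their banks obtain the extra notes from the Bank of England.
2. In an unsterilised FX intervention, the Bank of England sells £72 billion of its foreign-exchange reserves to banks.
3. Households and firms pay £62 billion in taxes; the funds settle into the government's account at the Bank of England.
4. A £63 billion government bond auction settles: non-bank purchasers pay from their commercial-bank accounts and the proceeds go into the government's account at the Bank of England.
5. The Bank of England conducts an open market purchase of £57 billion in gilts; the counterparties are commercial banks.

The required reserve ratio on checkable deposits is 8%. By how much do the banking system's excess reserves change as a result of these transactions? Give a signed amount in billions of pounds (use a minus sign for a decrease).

-£154.84 billion

Currency withdrawal £27 billion: reserves −£27B, deposits −£27B.
FX sale £72 billion: reserves −£72B, deposits 0.
Government account inflow £62 billion: reserves −£62B, deposits −£62B.
Government account inflow £63 billion: reserves −£63B, deposits −£63B.
OMO purchase (from banks) £57 billion: reserves +£57B, deposits 0.
Totals: Δreserves = −£167B, Δdeposits = −£152B.
Δrequired reserves = 8% × −£152B = −£12.16B.
Δexcess reserves = Δreserves − Δrequired = −£167B − (−£12.16B) = -£154.84 billion.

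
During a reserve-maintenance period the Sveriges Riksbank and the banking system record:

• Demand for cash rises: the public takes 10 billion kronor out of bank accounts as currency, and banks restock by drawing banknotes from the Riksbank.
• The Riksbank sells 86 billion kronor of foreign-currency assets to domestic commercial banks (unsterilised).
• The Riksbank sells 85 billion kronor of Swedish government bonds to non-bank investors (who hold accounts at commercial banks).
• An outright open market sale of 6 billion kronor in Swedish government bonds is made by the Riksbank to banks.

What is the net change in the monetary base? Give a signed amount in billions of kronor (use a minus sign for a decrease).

-177 billion

Riksbank balance sheet:
  Assets:      Securities −91B, Foreign assets −86B
  Liabilities: Bank reserves −187B, Currency in circulation +10B
Commercial banking system:
  Assets:      Reserves at CB −187B, Securities +6B, Foreign assets +86B
  Liabilities: Checkable deposits −95B
Monetary base = currency + reserves: +10B + (−187B) = -177 billion.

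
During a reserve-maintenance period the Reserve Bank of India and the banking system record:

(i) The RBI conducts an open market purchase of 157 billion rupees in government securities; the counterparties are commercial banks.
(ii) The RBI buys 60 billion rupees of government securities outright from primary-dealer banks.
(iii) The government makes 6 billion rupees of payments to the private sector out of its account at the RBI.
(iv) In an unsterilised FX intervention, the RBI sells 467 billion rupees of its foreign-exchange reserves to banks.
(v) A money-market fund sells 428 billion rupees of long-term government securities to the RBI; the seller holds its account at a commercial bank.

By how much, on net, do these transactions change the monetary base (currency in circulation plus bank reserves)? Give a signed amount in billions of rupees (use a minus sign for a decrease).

RBI balance sheet:
  Assets:      Securities +645B, Foreign assets −467B
  Liabilities: Bank reserves +184B, Government deposits −6B
Monetary base = currency + reserves: 0 + (+184B) = +184 billion.

+184 billion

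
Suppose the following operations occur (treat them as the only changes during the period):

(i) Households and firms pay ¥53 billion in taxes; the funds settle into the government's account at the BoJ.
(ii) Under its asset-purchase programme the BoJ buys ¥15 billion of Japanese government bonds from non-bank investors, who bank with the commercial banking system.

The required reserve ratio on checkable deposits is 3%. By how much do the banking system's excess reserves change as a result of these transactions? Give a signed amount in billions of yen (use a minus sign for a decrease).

-¥36.86 billion

Government account inflow ¥53 billion: reserves −¥53B, deposits −¥53B.
Asset purchase (from non-banks) ¥15 billion: reserves +¥15B, deposits +¥15B.
Totals: Δreserves = −¥38B, Δdeposits = −¥38B.
Δrequired reserves = 3% × −¥38B = −¥1.14B.
Δexcess reserves = Δreserves − Δrequired = −¥38B − (−¥1.14B) = -¥36.86 billion.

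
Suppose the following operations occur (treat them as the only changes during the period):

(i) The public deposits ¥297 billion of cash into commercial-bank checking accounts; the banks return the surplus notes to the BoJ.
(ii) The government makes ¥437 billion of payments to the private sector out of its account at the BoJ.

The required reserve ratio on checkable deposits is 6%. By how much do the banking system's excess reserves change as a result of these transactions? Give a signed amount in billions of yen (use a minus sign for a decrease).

+¥689.96 billion

Currency deposit ¥297 billion: reserves +¥297B, deposits +¥297B.
Government spending ¥437 billion: reserves +¥437B, deposits +¥437B.
Totals: Δreserves = +¥734B, Δdeposits = +¥734B.
Δrequired reserves = 6% × +¥734B = +¥44.04B.
Δexcess reserves = Δreserves − Δrequired = +¥734B − (+¥44.04B) = +¥689.96 billion.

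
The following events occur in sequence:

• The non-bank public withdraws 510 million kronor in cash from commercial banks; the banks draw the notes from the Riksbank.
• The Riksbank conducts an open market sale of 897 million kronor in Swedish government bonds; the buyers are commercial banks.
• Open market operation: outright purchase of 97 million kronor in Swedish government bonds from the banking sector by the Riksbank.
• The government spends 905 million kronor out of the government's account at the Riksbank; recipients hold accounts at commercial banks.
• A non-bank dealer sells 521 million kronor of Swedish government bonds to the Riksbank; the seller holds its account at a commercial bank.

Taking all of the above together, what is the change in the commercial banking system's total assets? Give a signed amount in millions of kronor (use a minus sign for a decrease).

Currency withdrawal 510 million kronor: bank balance sheets shrink → −510M.
OMO sale (to banks) 897 million kronor: just an asset swap on bank balance sheets → 0.
OMO purchase (from banks) 97 million kronor: just an asset swap on bank balance sheets → 0.
Government spending 905 million kronor: bank balance sheets expand → +905M.
Asset purchase (from non-banks) 521 million kronor: bank balance sheets expand → +521M.
Net: −510 + 0 + 0 + 905 + 521 = +916 million.

+916 million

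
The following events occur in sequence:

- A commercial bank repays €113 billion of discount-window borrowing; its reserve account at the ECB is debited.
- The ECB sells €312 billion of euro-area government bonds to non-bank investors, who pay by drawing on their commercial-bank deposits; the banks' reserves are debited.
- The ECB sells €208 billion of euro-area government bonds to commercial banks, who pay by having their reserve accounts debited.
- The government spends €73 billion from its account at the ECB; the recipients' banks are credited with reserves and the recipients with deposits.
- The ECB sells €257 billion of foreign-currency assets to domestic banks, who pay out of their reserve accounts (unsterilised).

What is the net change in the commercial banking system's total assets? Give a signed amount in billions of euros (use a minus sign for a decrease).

-€352 billion

Discount-window repayment €113 billion: bank balance sheets shrink → −€113B.
Asset sale (to non-banks) €312 billion: bank balance sheets shrink → −€312B.
OMO sale (to banks) €208 billion: just an asset swap on bank balance sheets → 0.
Government spending €73 billion: bank balance sheets expand → +€73B.
FX sale €257 billion: just an asset swap on bank balance sheets → 0.
Net: −113 − 312 + 0 + 73 + 0 = -€352 billion.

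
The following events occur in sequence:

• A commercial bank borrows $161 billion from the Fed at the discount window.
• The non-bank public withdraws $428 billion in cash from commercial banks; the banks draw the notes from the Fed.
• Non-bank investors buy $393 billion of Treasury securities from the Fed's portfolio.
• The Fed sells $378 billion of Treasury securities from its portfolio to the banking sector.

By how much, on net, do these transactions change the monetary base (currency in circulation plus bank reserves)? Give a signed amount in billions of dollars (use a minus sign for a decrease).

-$610 billion

Fed balance sheet:
  Assets:      Securities −$771B, Loans to banks +$161B
  Liabilities: Bank reserves −$1038B, Currency in circulation +$428B
Monetary base = currency + reserves: +$428B + (−$1038B) = -$610 billion.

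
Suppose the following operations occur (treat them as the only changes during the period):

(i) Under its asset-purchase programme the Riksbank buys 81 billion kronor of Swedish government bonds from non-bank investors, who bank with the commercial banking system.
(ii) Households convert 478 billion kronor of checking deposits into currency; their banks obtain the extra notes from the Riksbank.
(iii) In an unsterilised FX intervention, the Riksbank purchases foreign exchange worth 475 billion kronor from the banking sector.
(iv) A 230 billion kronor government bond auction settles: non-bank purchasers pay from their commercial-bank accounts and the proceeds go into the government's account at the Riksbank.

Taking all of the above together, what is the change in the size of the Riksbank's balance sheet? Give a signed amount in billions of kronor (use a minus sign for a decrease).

+556 billion

Asset purchase (from non-banks) 81 billion kronor: a Riksbank asset is acquired → +81B.
Currency withdrawal 478 billion kronor: only the composition of liabilities changes → 0.
FX purchase 475 billion kronor: a Riksbank asset is acquired → +475B.
Government account inflow 230 billion kronor: only the composition of liabilities changes → 0.
Net: 81 + 0 + 475 + 0 = +556 billion.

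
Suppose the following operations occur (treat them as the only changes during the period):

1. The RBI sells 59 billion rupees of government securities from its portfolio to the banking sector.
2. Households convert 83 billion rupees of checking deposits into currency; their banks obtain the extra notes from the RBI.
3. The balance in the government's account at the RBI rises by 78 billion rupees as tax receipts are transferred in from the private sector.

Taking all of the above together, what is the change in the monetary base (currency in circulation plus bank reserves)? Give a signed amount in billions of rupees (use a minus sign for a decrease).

OMO sale (to banks) 59 billion rupees: RBI balance sheet contracts → −59B.
Currency withdrawal 83 billion rupees: just a shift between currency and reserves — both are base money → 0.
Government account inflow 78 billion rupees: reserves shift to a non-base liability → −78B.
Net: −59 + 0 − 78 = -137 billion.

-137 billion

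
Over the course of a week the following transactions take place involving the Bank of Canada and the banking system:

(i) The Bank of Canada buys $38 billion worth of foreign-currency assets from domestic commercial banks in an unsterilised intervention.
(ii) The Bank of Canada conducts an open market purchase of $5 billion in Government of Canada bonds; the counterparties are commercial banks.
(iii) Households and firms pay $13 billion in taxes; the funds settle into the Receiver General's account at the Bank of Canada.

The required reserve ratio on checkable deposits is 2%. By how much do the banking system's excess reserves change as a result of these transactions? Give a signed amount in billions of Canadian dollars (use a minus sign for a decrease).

+$30.26 billion

FX purchase $38 billion: reserves +$38B, deposits 0.
OMO purchase (from banks) $5 billion: reserves +$5B, deposits 0.
Government account inflow $13 billion: reserves −$13B, deposits −$13B.
Totals: Δreserves = +$30B, Δdeposits = −$13B.
Δrequired reserves = 2% × −$13B = −$0.26B.
Δexcess reserves = Δreserves − Δrequired = +$30B − (−$0.26B) = +$30.26 billion.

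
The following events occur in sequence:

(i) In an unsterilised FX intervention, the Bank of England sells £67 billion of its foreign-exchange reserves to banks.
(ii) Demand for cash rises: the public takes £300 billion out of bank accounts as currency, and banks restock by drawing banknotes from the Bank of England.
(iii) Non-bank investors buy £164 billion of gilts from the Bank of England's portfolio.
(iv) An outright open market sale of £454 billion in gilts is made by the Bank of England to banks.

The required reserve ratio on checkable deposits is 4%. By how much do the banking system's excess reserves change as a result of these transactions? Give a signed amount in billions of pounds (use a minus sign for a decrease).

FX sale £67 billion: reserves −£67B, deposits 0.
Currency withdrawal £300 billion: reserves −£300B, deposits −£300B.
Asset sale (to non-banks) £164 billion: reserves −£164B, deposits −£164B.
OMO sale (to banks) £454 billion: reserves −£454B, deposits 0.
Totals: Δreserves = −£985B, Δdeposits = −£464B.
Δrequired reserves = 4% × −£464B = −£18.56B.
Δexcess reserves = Δreserves − Δrequired = −£985B − (−£18.56B) = -£966.44 billion.

-£966.44 billion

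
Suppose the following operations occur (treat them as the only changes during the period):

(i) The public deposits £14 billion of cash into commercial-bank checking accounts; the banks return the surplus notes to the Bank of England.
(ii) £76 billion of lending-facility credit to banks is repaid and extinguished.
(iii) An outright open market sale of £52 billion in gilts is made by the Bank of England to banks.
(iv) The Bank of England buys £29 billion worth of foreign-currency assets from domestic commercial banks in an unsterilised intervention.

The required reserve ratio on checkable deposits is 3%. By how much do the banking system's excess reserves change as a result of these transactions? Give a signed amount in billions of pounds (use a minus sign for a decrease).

-£85.42 billion

Currency deposit £14 billion: reserves +£14B, deposits +£14B.
Discount-window repayment £76 billion: reserves −£76B, deposits 0.
OMO sale (to banks) £52 billion: reserves −£52B, deposits 0.
FX purchase £29 billion: reserves +£29B, deposits 0.
Totals: Δreserves = −£85B, Δdeposits = +£14B.
Δrequired reserves = 3% × +£14B = +£0.42B.
Δexcess reserves = Δreserves − Δrequired = −£85B − (+£0.42B) = -£85.42 billion.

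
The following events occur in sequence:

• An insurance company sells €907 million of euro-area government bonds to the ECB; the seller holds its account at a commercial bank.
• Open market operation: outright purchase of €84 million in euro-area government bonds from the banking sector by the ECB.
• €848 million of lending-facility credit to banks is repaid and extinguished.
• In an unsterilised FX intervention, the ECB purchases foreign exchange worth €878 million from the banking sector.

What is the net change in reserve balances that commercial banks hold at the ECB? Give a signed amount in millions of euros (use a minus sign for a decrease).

ECB balance sheet:
  Assets:      Securities +€991M, Loans to banks −€848M, Foreign assets +€878M
  Liabilities: Bank reserves +€1021M
So the change in reserve balances that commercial banks hold at the ECB is +€1021 million.

+€1021 million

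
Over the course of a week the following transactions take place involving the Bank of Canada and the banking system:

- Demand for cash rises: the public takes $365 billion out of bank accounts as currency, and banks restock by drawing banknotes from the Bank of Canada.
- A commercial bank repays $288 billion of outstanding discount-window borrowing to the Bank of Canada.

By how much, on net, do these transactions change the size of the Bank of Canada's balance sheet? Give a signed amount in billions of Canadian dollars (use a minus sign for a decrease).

Bank of Canada balance sheet:
  Assets:      Loans to banks −$288B
  Liabilities: Bank reserves −$653B, Currency in circulation +$365B
Change in total Bank of Canada assets = -$288 billion.

-$288 billion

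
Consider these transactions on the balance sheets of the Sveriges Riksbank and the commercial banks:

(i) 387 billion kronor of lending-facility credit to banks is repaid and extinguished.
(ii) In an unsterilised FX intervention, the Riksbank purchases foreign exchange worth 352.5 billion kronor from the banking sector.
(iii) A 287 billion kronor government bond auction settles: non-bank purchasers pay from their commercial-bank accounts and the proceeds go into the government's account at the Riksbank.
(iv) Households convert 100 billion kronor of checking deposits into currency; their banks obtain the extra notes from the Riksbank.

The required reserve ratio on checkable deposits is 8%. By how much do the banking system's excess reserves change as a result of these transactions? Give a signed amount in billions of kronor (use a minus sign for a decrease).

Discount-window repayment 387 billion kronor: reserves −387B, deposits 0.
FX purchase 352.5 billion kronor: reserves +352.5B, deposits 0.
Government account inflow 287 billion kronor: reserves −287B, deposits −287B.
Currency withdrawal 100 billion kronor: reserves −100B, deposits −100B.
Totals: Δreserves = −421.5B, Δdeposits = −387B.
Δrequired reserves = 8% × −387B = −30.96B.
Δexcess reserves = Δreserves − Δrequired = −421.5B − (−30.96B) = -390.54 billion.

-390.54 billion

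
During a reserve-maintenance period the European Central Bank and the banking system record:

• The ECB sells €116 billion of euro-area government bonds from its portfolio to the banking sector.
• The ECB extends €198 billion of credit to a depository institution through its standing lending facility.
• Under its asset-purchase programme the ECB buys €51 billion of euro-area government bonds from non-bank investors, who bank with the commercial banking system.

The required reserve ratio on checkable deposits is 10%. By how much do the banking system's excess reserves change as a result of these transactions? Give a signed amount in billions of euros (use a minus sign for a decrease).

OMO sale (to banks) €116 billion: reserves −€116B, deposits 0.
Discount-window loan €198 billion: reserves +€198B, deposits 0.
Asset purchase (from non-banks) €51 billion: reserves +€51B, deposits +€51B.
Totals: Δreserves = +€133B, Δdeposits = +€51B.
Δrequired reserves = 10% × +€51B = +€5.1B.
Δexcess reserves = Δreserves − Δrequired = +€133B − (+€5.1B) = +€127.9 billion.

+€127.9 billion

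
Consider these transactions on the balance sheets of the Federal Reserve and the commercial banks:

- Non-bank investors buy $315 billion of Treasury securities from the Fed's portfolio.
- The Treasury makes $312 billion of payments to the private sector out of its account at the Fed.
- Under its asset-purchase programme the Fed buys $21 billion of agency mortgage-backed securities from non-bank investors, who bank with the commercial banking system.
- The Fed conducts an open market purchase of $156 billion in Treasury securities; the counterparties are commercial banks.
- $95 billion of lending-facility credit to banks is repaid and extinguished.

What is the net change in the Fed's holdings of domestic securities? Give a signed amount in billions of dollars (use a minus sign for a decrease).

-$138 billion

Fed balance sheet:
  Assets:      Securities −$138B, Loans to banks −$95B
  Liabilities: Bank reserves +$79B, Government deposits −$312B
So the change in the Fed's holdings of domestic securities is -$138 billion.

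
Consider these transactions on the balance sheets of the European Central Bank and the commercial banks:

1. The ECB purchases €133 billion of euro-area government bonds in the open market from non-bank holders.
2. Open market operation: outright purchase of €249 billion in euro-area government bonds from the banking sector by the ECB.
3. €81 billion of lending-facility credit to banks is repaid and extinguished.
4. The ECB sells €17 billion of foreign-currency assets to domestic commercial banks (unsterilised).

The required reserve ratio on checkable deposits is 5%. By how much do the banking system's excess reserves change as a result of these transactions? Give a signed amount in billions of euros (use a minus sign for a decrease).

Asset purchase (from non-banks) €133 billion: reserves +€133B, deposits +€133B.
OMO purchase (from banks) €249 billion: reserves +€249B, deposits 0.
Discount-window repayment €81 billion: reserves −€81B, deposits 0.
FX sale €17 billion: reserves −€17B, deposits 0.
Totals: Δreserves = +€284B, Δdeposits = +€133B.
Δrequired reserves = 5% × +€133B = +€6.65B.
Δexcess reserves = Δreserves − Δrequired = +€284B − (+€6.65B) = +€277.35 billion.

+€277.35 billion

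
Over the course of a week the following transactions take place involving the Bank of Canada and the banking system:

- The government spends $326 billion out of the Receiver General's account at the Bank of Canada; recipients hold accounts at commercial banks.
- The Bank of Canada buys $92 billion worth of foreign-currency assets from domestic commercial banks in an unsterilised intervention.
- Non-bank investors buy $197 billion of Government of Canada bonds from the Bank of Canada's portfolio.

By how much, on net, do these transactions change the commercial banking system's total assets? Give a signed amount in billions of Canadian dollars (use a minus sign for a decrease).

+$129 billion

Government spending $326 billion: bank balance sheets expand → +$326B.
FX purchase $92 billion: just an asset swap on bank balance sheets → 0.
Asset sale (to non-banks) $197 billion: bank balance sheets shrink → −$197B.
Net: 326 + 0 − 197 = +$129 billion.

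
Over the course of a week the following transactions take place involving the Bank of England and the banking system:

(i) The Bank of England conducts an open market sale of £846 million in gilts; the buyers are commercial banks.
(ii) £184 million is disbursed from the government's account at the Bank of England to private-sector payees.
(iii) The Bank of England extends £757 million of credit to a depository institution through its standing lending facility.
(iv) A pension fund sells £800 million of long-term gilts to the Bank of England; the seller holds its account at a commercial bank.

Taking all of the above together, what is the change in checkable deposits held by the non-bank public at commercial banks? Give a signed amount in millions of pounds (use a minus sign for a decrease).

+£984 million

Bank of England balance sheet:
  Assets:      Securities −£46M, Loans to banks +£757M
  Liabilities: Bank reserves +£895M, Government deposits −£184M
Commercial banking system:
  Assets:      Reserves at CB +£895M, Securities +£846M
  Liabilities: Checkable deposits +£984M, Borrowings from CB +£757M
So the change in checkable deposits held by the non-bank public at commercial banks is +£984 million.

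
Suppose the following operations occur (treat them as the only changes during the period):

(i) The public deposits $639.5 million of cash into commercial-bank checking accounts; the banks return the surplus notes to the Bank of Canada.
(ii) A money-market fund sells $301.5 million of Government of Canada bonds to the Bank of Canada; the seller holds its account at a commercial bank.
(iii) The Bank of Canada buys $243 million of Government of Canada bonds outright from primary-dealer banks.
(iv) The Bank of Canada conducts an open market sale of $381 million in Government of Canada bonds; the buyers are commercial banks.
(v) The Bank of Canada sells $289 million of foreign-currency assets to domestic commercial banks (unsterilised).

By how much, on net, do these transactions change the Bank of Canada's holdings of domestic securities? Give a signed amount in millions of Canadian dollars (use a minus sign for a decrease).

+$163.5 million

Bank of Canada balance sheet:
  Assets:      Securities +$163.5M, Foreign assets −$289M
  Liabilities: Bank reserves +$514M, Currency in circulation −$639.5M
So the change in the Bank of Canada's holdings of domestic securities is +$163.5 million.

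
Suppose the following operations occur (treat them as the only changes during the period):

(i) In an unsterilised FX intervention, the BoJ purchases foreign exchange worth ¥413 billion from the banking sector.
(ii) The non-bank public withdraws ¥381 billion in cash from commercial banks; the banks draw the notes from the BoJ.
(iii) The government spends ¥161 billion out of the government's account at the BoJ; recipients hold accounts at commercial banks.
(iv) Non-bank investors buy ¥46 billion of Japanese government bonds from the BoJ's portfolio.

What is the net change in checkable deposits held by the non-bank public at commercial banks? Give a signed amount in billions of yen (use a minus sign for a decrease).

FX purchase ¥413 billion: the counterparty is a bank, so public deposits are unchanged → 0.
Currency withdrawal ¥381 billion: non-bank counterparties' bank balances fall → −¥381B.
Government spending ¥161 billion: non-bank counterparties' bank balances rise → +¥161B.
Asset sale (to non-banks) ¥46 billion: non-bank counterparties' bank balances fall → −¥46B.
Net: 0 − 381 + 161 − 46 = -¥266 billion.

-¥266 billion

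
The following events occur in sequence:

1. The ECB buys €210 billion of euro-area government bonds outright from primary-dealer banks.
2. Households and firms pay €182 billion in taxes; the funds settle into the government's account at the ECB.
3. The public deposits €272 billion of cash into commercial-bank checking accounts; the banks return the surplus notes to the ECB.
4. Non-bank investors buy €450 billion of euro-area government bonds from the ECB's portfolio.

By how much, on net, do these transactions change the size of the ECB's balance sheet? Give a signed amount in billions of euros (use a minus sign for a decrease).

-€240 billion

ECB balance sheet:
  Assets:      Securities −€240B
  Liabilities: Bank reserves −€150B, Currency in circulation −€272B, Government deposits +€182B
Commercial banking system:
  Assets:      Reserves at CB −€150B, Securities −€210B
  Liabilities: Checkable deposits −€360B
Change in total ECB assets = -€240 billion.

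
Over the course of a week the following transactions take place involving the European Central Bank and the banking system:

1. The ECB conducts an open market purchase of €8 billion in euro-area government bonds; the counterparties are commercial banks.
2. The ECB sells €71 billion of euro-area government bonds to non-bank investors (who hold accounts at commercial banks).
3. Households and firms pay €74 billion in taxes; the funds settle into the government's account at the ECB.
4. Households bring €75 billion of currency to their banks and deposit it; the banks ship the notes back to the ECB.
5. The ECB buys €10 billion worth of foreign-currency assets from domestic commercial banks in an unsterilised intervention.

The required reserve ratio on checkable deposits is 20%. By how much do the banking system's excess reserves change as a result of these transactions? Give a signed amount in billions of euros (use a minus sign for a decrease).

-€38 billion

OMO purchase (from banks) €8 billion: reserves +€8B, deposits 0.
Asset sale (to non-banks) €71 billion: reserves −€71B, deposits −€71B.
Government account inflow €74 billion: reserves −€74B, deposits −€74B.
Currency deposit €75 billion: reserves +€75B, deposits +€75B.
FX purchase €10 billion: reserves +€10B, deposits 0.
Totals: Δreserves = −€52B, Δdeposits = −€70B.
Δrequired reserves = 20% × −€70B = −€14B.
Δexcess reserves = Δreserves − Δrequired = −€52B − (−€14B) = -€38 billion.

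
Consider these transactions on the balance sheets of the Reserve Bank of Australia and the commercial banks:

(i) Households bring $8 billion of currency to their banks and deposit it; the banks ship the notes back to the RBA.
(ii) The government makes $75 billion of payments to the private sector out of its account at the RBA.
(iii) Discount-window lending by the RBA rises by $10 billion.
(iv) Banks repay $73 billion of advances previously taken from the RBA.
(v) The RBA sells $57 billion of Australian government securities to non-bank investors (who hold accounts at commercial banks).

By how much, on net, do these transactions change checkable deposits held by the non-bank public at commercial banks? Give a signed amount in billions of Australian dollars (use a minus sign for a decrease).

+$26 billion

Currency deposit $8 billion: non-bank counterparties' bank balances rise → +$8B.
Government spending $75 billion: non-bank counterparties' bank balances rise → +$75B.
Discount-window loan $10 billion: the counterparty is a bank, so public deposits are unchanged → 0.
Discount-window repayment $73 billion: the counterparty is a bank, so public deposits are unchanged → 0.
Asset sale (to non-banks) $57 billion: non-bank counterparties' bank balances fall → −$57B.
Net: 8 + 75 + 0 + 0 − 57 = +$26 billion.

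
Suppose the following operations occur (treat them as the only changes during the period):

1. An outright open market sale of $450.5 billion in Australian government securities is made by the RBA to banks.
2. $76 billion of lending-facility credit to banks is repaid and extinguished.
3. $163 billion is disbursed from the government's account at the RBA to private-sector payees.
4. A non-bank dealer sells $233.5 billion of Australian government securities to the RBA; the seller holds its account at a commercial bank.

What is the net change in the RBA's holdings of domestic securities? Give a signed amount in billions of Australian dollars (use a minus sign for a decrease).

OMO sale (to banks) $450.5 billion: securities removed from the RBA's portfolio → −$450.5B.
Discount-window repayment $76 billion: the RBA's securities portfolio is untouched → 0.
Government spending $163 billion: the RBA's securities portfolio is untouched → 0.
Asset purchase (from non-banks) $233.5 billion: securities added to the RBA's portfolio → +$233.5B.
Net: −450.5 + 0 + 0 + 233.5 = -$217 billion.

-$217 billion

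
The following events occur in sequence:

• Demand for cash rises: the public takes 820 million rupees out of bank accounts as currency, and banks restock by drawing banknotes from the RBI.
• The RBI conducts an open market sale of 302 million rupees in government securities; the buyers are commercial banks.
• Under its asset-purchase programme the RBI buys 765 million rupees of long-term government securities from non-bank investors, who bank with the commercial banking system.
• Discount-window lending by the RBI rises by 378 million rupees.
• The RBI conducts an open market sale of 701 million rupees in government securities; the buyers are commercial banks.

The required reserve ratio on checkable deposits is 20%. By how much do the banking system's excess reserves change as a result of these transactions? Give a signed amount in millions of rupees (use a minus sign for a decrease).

Currency withdrawal 820 million rupees: reserves −820M, deposits −820M.
OMO sale (to banks) 302 million rupees: reserves −302M, deposits 0.
Asset purchase (from non-banks) 765 million rupees: reserves +765M, deposits +765M.
Discount-window loan 378 million rupees: reserves +378M, deposits 0.
OMO sale (to banks) 701 million rupees: reserves −701M, deposits 0.
Totals: Δreserves = −680M, Δdeposits = −55M.
Δrequired reserves = 20% × −55M = −11M.
Δexcess reserves = Δreserves − Δrequired = −680M − (−11M) = -669 million.

-669 million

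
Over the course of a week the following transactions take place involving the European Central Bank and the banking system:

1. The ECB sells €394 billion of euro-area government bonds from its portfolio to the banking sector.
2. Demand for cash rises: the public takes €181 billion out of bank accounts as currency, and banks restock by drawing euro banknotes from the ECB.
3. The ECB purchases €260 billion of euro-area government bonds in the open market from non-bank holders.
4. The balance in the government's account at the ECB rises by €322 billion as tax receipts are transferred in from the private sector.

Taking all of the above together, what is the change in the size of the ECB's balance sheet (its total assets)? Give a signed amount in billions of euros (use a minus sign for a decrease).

ECB balance sheet:
  Assets:      Securities −€134B
  Liabilities: Bank reserves −€637B, Currency in circulation +€181B, Government deposits +€322B
Commercial banking system:
  Assets:      Reserves at CB −€637B, Securities +€394B
  Liabilities: Checkable deposits −€243B
Change in total ECB assets = -€134 billion.

-€134 billion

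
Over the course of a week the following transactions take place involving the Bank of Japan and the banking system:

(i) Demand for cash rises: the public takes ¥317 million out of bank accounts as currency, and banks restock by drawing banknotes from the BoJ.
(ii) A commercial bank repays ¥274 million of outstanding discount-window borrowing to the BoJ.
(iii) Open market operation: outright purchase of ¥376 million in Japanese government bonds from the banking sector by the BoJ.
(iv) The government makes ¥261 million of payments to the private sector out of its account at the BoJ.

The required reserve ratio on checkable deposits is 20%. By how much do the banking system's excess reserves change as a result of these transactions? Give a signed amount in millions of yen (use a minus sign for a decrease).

Currency withdrawal ¥317 million: reserves −¥317M, deposits −¥317M.
Discount-window repayment ¥274 million: reserves −¥274M, deposits 0.
OMO purchase (from banks) ¥376 million: reserves +¥376M, deposits 0.
Government spending ¥261 million: reserves +¥261M, deposits +¥261M.
Totals: Δreserves = +¥46M, Δdeposits = −¥56M.
Δrequired reserves = 20% × −¥56M = −¥11.2M.
Δexcess reserves = Δreserves − Δrequired = +¥46M − (−¥11.2M) = +¥57.2 million.

+¥57.2 million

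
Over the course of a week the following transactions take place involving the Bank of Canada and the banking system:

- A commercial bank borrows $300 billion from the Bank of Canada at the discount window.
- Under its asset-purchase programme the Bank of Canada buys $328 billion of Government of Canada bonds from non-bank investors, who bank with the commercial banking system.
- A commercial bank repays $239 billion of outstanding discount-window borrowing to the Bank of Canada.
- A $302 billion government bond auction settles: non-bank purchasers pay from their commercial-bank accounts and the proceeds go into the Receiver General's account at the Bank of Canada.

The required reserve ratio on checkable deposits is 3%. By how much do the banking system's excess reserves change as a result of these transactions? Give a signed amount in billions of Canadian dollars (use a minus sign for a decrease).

+$86.22 billion

Discount-window loan $300 billion: reserves +$300B, deposits 0.
Asset purchase (from non-banks) $328 billion: reserves +$328B, deposits +$328B.
Discount-window repayment $239 billion: reserves −$239B, deposits 0.
Government account inflow $302 billion: reserves −$302B, deposits −$302B.
Totals: Δreserves = +$87B, Δdeposits = +$26B.
Δrequired reserves = 3% × +$26B = +$0.78B.
Δexcess reserves = Δreserves − Δrequired = +$87B − (+$0.78B) = +$86.22 billion.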